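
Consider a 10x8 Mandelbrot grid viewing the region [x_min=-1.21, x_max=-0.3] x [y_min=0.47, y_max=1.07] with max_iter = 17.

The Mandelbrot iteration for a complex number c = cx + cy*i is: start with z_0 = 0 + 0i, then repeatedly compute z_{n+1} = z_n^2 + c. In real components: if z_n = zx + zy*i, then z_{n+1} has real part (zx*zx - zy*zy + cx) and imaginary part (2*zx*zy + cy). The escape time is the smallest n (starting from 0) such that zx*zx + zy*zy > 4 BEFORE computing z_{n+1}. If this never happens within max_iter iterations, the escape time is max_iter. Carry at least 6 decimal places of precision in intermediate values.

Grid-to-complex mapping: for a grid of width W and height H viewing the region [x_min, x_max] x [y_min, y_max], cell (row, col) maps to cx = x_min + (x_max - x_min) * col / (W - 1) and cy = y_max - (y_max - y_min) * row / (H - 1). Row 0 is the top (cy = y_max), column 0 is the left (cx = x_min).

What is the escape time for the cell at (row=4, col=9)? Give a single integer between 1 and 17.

z_0 = 0 + 0i, c = -0.3000 + 0.7271i
Iter 1: z = -0.3000 + 0.7271i, |z|^2 = 0.6187
Iter 2: z = -0.7387 + 0.2909i, |z|^2 = 0.6303
Iter 3: z = 0.1611 + 0.2974i, |z|^2 = 0.1144
Iter 4: z = -0.3625 + 0.8230i, |z|^2 = 0.8087
Iter 5: z = -0.8459 + 0.1305i, |z|^2 = 0.7326
Iter 6: z = 0.3985 + 0.5064i, |z|^2 = 0.4152
Iter 7: z = -0.3976 + 1.1308i, |z|^2 = 1.4367
Iter 8: z = -1.4205 + -0.1720i, |z|^2 = 2.0475
Iter 9: z = 1.6884 + 1.2157i, |z|^2 = 4.3286
Escaped at iteration 9

Answer: 9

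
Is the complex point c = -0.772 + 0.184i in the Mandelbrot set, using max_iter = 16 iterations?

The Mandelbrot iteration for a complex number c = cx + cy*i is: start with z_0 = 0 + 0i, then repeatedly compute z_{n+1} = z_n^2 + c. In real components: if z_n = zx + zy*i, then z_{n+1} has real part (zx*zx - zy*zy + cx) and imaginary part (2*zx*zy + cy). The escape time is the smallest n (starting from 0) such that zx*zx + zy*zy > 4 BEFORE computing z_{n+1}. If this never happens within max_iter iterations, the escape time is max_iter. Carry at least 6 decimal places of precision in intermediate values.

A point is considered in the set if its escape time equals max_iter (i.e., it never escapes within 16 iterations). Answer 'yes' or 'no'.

z_0 = 0 + 0i, c = -0.7720 + 0.1840i
Iter 1: z = -0.7720 + 0.1840i, |z|^2 = 0.6298
Iter 2: z = -0.2099 + -0.1001i, |z|^2 = 0.0541
Iter 3: z = -0.7380 + 0.2260i, |z|^2 = 0.5957
Iter 4: z = -0.2785 + -0.1496i, |z|^2 = 0.0999
Iter 5: z = -0.7168 + 0.2673i, |z|^2 = 0.5853
Iter 6: z = -0.3296 + -0.1992i, |z|^2 = 0.1483
Iter 7: z = -0.7030 + 0.3153i, |z|^2 = 0.5937
Iter 8: z = -0.3772 + -0.2594i, |z|^2 = 0.2095
Iter 9: z = -0.6970 + 0.3797i, |z|^2 = 0.6300
Iter 10: z = -0.4303 + -0.3453i, |z|^2 = 0.3044
Iter 11: z = -0.7061 + 0.4812i, |z|^2 = 0.7300
Iter 12: z = -0.5050 + -0.4955i, |z|^2 = 0.5005
Iter 13: z = -0.7625 + 0.6844i, |z|^2 = 1.0498
Iter 14: z = -0.6590 + -0.8597i, |z|^2 = 1.1733
Iter 15: z = -1.0767 + 1.3170i, |z|^2 = 2.8939
Did not escape in 16 iterations → in set

Answer: yes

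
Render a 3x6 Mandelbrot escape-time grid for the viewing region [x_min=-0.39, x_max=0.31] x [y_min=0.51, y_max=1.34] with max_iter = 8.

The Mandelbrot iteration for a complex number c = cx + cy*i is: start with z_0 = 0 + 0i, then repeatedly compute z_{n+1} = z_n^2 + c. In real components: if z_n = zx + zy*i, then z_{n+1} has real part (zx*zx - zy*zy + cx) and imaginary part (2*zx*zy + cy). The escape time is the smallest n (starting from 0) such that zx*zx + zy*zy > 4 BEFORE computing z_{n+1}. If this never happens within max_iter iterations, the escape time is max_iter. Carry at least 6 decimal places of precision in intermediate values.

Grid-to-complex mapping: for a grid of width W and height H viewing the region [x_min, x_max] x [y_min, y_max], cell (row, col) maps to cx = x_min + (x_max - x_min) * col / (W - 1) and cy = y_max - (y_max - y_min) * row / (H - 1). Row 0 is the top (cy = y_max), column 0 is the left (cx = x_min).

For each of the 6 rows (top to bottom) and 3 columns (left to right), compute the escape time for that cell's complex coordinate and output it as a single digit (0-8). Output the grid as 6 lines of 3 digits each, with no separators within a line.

(row=0, col=0): c = -0.3900 + 1.3400i → escape time 2
(row=0, col=1): c = -0.0400 + 1.3400i → escape time 2
(row=0, col=2): c = 0.3100 + 1.3400i → escape time 2
(row=1, col=0): c = -0.3900 + 1.1740i → escape time 3
(row=1, col=1): c = -0.0400 + 1.1740i → escape time 3
(row=1, col=2): c = 0.3100 + 1.1740i → escape time 2
(row=2, col=0): c = -0.3900 + 1.0080i → escape time 4
(row=2, col=1): c = -0.0400 + 1.0080i → escape time 8
(row=2, col=2): c = 0.3100 + 1.0080i → escape time 3
(row=3, col=0): c = -0.3900 + 0.8420i → escape time 6
(row=3, col=1): c = -0.0400 + 0.8420i → escape time 8
(row=3, col=2): c = 0.3100 + 0.8420i → escape time 4
(row=4, col=0): c = -0.3900 + 0.6760i → escape time 8
(row=4, col=1): c = -0.0400 + 0.6760i → escape time 8
(row=4, col=2): c = 0.3100 + 0.6760i → escape time 7
(row=5, col=0): c = -0.3900 + 0.5100i → escape time 8
(row=5, col=1): c = -0.0400 + 0.5100i → escape time 8
(row=5, col=2): c = 0.3100 + 0.5100i → escape time 8

Answer: 222
332
483
684
887
888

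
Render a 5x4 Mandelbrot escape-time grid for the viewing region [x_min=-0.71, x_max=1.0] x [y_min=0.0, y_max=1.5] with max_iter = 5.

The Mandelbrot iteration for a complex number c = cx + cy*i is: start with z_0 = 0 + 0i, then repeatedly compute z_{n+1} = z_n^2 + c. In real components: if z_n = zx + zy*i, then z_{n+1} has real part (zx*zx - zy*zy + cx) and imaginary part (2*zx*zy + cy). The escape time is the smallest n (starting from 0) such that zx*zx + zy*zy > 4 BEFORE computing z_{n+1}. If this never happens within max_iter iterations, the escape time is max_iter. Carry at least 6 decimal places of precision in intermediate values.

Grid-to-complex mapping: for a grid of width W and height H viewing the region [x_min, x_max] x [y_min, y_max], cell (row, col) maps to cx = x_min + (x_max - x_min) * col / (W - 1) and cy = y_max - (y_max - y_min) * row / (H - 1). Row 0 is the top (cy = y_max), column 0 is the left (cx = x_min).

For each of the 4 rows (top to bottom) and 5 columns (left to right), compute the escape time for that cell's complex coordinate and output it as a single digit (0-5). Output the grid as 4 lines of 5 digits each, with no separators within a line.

(row=0, col=0): c = -0.7100 + 1.5000i → escape time 2
(row=0, col=1): c = -0.2825 + 1.5000i → escape time 2
(row=0, col=2): c = 0.1450 + 1.5000i → escape time 2
(row=0, col=3): c = 0.5725 + 1.5000i → escape time 2
(row=0, col=4): c = 1.0000 + 1.5000i → escape time 2
(row=1, col=0): c = -0.7100 + 1.0000i → escape time 3
(row=1, col=1): c = -0.2825 + 1.0000i → escape time 5
(row=1, col=2): c = 0.1450 + 1.0000i → escape time 4
(row=1, col=3): c = 0.5725 + 1.0000i → escape time 2
(row=1, col=4): c = 1.0000 + 1.0000i → escape time 2
(row=2, col=0): c = -0.7100 + 0.5000i → escape time 5
(row=2, col=1): c = -0.2825 + 0.5000i → escape time 5
(row=2, col=2): c = 0.1450 + 0.5000i → escape time 5
(row=2, col=3): c = 0.5725 + 0.5000i → escape time 4
(row=2, col=4): c = 1.0000 + 0.5000i → escape time 2
(row=3, col=0): c = -0.7100 + 0.0000i → escape time 5
(row=3, col=1): c = -0.2825 + 0.0000i → escape time 5
(row=3, col=2): c = 0.1450 + 0.0000i → escape time 5
(row=3, col=3): c = 0.5725 + 0.0000i → escape time 4
(row=3, col=4): c = 1.0000 + 0.0000i → escape time 3

Answer: 22222
35422
55542
55543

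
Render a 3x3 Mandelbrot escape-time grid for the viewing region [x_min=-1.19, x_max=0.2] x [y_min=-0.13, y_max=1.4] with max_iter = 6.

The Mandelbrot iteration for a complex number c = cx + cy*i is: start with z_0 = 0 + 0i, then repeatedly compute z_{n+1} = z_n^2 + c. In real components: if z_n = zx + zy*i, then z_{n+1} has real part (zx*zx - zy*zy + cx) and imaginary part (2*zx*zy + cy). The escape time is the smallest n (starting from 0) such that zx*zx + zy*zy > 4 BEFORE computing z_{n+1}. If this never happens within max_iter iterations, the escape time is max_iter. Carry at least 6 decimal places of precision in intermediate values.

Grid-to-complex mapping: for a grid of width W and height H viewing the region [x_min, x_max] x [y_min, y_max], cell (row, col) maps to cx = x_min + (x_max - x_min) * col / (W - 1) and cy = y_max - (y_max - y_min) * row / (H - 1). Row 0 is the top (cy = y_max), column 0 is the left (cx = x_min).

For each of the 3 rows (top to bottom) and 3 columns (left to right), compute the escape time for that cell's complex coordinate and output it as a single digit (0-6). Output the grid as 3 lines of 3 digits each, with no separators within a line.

Answer: 222
366
666

Derivation:
(row=0, col=0): c = -1.1900 + 1.4000i → escape time 2
(row=0, col=1): c = -0.4950 + 1.4000i → escape time 2
(row=0, col=2): c = 0.2000 + 1.4000i → escape time 2
(row=1, col=0): c = -1.1900 + 0.6350i → escape time 3
(row=1, col=1): c = -0.4950 + 0.6350i → escape time 6
(row=1, col=2): c = 0.2000 + 0.6350i → escape time 6
(row=2, col=0): c = -1.1900 + -0.1300i → escape time 6
(row=2, col=1): c = -0.4950 + -0.1300i → escape time 6
(row=2, col=2): c = 0.2000 + -0.1300i → escape time 6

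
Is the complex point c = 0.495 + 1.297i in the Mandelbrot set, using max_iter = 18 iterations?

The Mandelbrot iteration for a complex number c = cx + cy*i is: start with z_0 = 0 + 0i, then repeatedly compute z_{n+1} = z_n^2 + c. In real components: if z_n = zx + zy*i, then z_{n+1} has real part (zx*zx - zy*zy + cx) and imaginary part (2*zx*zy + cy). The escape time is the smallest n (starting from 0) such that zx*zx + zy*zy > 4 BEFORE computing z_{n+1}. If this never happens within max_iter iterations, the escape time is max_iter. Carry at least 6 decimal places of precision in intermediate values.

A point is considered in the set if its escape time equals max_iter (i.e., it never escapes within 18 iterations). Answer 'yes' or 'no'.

Answer: no

Derivation:
z_0 = 0 + 0i, c = 0.4950 + 1.2970i
Iter 1: z = 0.4950 + 1.2970i, |z|^2 = 1.9272
Iter 2: z = -0.9422 + 2.5810i, |z|^2 = 7.5494
Escaped at iteration 2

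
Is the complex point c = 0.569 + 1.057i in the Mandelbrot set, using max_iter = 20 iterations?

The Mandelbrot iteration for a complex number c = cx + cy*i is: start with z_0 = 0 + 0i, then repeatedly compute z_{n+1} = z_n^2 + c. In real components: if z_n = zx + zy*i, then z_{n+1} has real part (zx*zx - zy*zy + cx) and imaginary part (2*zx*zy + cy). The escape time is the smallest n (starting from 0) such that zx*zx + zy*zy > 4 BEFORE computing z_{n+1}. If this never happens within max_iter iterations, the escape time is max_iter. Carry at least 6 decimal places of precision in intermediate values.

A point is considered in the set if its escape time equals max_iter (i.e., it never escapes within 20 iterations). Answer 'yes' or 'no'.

Answer: no

Derivation:
z_0 = 0 + 0i, c = 0.5690 + 1.0570i
Iter 1: z = 0.5690 + 1.0570i, |z|^2 = 1.4410
Iter 2: z = -0.2245 + 2.2599i, |z|^2 = 5.1574
Escaped at iteration 2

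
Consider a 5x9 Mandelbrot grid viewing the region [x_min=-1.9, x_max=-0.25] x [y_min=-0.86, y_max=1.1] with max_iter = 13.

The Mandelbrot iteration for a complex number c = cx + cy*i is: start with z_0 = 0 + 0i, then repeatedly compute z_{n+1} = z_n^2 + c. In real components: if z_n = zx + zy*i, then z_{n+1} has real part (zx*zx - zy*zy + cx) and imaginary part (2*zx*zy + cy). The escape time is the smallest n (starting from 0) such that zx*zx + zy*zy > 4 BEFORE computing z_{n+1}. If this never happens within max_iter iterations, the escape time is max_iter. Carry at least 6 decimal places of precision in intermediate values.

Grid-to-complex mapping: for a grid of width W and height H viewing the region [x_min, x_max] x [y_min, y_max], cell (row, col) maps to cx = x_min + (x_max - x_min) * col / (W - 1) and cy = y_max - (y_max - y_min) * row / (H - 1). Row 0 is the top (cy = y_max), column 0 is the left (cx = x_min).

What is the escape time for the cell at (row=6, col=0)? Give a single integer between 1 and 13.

Answer: 3

Derivation:
z_0 = 0 + 0i, c = -1.9000 + -0.3700i
Iter 1: z = -1.9000 + -0.3700i, |z|^2 = 3.7469
Iter 2: z = 1.5731 + 1.0360i, |z|^2 = 3.5479
Iter 3: z = -0.4987 + 2.8895i, |z|^2 = 8.5977
Escaped at iteration 3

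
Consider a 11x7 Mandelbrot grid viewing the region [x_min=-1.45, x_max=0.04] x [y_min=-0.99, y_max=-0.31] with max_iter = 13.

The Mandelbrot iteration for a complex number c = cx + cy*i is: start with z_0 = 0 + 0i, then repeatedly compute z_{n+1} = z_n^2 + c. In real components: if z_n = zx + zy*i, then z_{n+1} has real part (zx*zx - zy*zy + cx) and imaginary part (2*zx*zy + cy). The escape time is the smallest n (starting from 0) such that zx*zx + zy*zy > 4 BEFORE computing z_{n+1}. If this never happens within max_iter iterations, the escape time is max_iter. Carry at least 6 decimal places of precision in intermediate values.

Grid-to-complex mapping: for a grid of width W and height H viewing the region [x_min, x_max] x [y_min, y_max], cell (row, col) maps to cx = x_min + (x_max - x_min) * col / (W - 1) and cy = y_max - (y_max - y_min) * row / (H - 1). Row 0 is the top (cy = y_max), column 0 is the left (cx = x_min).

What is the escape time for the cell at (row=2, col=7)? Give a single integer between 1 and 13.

Answer: 13

Derivation:
z_0 = 0 + 0i, c = -0.4070 + -0.5367i
Iter 1: z = -0.4070 + -0.5367i, |z|^2 = 0.4537
Iter 2: z = -0.5294 + -0.0998i, |z|^2 = 0.2902
Iter 3: z = -0.1367 + -0.4310i, |z|^2 = 0.2044
Iter 4: z = -0.5741 + -0.4188i, |z|^2 = 0.5049
Iter 5: z = -0.2529 + -0.0558i, |z|^2 = 0.0671
Iter 6: z = -0.3462 + -0.5084i, |z|^2 = 0.3783
Iter 7: z = -0.5457 + -0.1847i, |z|^2 = 0.3318
Iter 8: z = -0.1434 + -0.3352i, |z|^2 = 0.1329
Iter 9: z = -0.4988 + -0.4406i, |z|^2 = 0.4429
Iter 10: z = -0.3523 + -0.0972i, |z|^2 = 0.1336
Iter 11: z = -0.2923 + -0.4682i, |z|^2 = 0.3047
Iter 12: z = -0.5408 + -0.2630i, |z|^2 = 0.3616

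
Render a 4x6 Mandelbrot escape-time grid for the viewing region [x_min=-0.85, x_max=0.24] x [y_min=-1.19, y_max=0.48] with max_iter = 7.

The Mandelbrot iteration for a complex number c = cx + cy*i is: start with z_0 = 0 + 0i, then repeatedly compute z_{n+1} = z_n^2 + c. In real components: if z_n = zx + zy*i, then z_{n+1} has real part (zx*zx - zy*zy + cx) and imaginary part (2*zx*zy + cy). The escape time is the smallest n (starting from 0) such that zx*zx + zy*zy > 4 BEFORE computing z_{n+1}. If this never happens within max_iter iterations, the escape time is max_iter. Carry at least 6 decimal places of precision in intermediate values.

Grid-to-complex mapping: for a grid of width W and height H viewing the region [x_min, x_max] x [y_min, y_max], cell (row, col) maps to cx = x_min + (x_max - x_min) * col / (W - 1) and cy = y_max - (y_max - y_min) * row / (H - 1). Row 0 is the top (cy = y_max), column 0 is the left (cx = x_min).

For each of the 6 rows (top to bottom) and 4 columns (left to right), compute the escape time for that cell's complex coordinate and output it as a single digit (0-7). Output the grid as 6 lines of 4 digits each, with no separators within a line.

Answer: 6777
7777
7777
5777
4574
3332

Derivation:
(row=0, col=0): c = -0.8500 + 0.4800i → escape time 6
(row=0, col=1): c = -0.4867 + 0.4800i → escape time 7
(row=0, col=2): c = -0.1233 + 0.4800i → escape time 7
(row=0, col=3): c = 0.2400 + 0.4800i → escape time 7
(row=1, col=0): c = -0.8500 + 0.1460i → escape time 7
(row=1, col=1): c = -0.4867 + 0.1460i → escape time 7
(row=1, col=2): c = -0.1233 + 0.1460i → escape time 7
(row=1, col=3): c = 0.2400 + 0.1460i → escape time 7
(row=2, col=0): c = -0.8500 + -0.1880i → escape time 7
(row=2, col=1): c = -0.4867 + -0.1880i → escape time 7
(row=2, col=2): c = -0.1233 + -0.1880i → escape time 7
(row=2, col=3): c = 0.2400 + -0.1880i → escape time 7
(row=3, col=0): c = -0.8500 + -0.5220i → escape time 5
(row=3, col=1): c = -0.4867 + -0.5220i → escape time 7
(row=3, col=2): c = -0.1233 + -0.5220i → escape time 7
(row=3, col=3): c = 0.2400 + -0.5220i → escape time 7
(row=4, col=0): c = -0.8500 + -0.8560i → escape time 4
(row=4, col=1): c = -0.4867 + -0.8560i → escape time 5
(row=4, col=2): c = -0.1233 + -0.8560i → escape time 7
(row=4, col=3): c = 0.2400 + -0.8560i → escape time 4
(row=5, col=0): c = -0.8500 + -1.1900i → escape time 3
(row=5, col=1): c = -0.4867 + -1.1900i → escape time 3
(row=5, col=2): c = -0.1233 + -1.1900i → escape time 3
(row=5, col=3): c = 0.2400 + -1.1900i → escape time 2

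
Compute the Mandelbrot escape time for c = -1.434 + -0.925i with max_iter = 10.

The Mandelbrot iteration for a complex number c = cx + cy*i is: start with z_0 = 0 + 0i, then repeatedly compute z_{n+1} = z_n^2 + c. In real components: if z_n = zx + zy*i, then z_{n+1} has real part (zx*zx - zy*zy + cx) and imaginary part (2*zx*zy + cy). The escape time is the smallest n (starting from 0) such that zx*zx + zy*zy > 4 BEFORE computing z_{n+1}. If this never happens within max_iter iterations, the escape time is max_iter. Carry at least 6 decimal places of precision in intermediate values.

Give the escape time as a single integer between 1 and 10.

z_0 = 0 + 0i, c = -1.4340 + -0.9250i
Iter 1: z = -1.4340 + -0.9250i, |z|^2 = 2.9120
Iter 2: z = -0.2333 + 1.7279i, |z|^2 = 3.0401
Iter 3: z = -4.3652 + -1.7311i, |z|^2 = 22.0520
Escaped at iteration 3

Answer: 3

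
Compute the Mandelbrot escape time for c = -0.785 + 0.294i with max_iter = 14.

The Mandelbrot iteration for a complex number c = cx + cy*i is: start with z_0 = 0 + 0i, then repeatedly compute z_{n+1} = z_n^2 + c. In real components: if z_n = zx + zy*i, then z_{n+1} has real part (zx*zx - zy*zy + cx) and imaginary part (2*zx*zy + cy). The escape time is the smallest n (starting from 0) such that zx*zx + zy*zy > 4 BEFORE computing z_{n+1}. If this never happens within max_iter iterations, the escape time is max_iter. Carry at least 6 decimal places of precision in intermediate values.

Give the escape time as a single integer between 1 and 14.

Answer: 10

Derivation:
z_0 = 0 + 0i, c = -0.7850 + 0.2940i
Iter 1: z = -0.7850 + 0.2940i, |z|^2 = 0.7027
Iter 2: z = -0.2552 + -0.1676i, |z|^2 = 0.0932
Iter 3: z = -0.7480 + 0.3795i, |z|^2 = 0.7035
Iter 4: z = -0.3696 + -0.2737i, |z|^2 = 0.2116
Iter 5: z = -0.7233 + 0.4964i, |z|^2 = 0.7696
Iter 6: z = -0.5082 + -0.4241i, |z|^2 = 0.4381
Iter 7: z = -0.7066 + 0.7250i, |z|^2 = 1.0249
Iter 8: z = -0.8114 + -0.7305i, |z|^2 = 1.1920
Iter 9: z = -0.6604 + 1.4795i, |z|^2 = 2.6250
Iter 10: z = -2.5378 + -1.6600i, |z|^2 = 9.1962
Escaped at iteration 10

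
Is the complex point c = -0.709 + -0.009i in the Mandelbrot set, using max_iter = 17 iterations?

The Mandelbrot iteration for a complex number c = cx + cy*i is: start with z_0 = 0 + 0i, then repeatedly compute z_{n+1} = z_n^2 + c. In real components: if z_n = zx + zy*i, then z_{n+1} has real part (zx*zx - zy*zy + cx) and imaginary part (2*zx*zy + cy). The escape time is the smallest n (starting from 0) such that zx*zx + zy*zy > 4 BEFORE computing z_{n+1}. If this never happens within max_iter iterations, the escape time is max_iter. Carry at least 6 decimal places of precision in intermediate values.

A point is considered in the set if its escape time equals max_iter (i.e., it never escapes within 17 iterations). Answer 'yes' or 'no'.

Answer: yes

Derivation:
z_0 = 0 + 0i, c = -0.7090 + -0.0090i
Iter 1: z = -0.7090 + -0.0090i, |z|^2 = 0.5028
Iter 2: z = -0.2064 + 0.0038i, |z|^2 = 0.0426
Iter 3: z = -0.6664 + -0.0106i, |z|^2 = 0.4442
Iter 4: z = -0.2650 + 0.0051i, |z|^2 = 0.0703
Iter 5: z = -0.6388 + -0.0117i, |z|^2 = 0.4082
Iter 6: z = -0.3011 + 0.0059i, |z|^2 = 0.0907
Iter 7: z = -0.6184 + -0.0126i, |z|^2 = 0.3826
Iter 8: z = -0.3268 + 0.0065i, |z|^2 = 0.1068
Iter 9: z = -0.6023 + -0.0133i, |z|^2 = 0.3629
Iter 10: z = -0.3464 + 0.0070i, |z|^2 = 0.1201
Iter 11: z = -0.5890 + -0.0138i, |z|^2 = 0.3471
Iter 12: z = -0.3622 + 0.0073i, |z|^2 = 0.1313
Iter 13: z = -0.5778 + -0.0143i, |z|^2 = 0.3341
Iter 14: z = -0.3753 + 0.0075i, |z|^2 = 0.1409
Iter 15: z = -0.5682 + -0.0146i, |z|^2 = 0.3231
Iter 16: z = -0.3864 + 0.0076i, |z|^2 = 0.1493
Did not escape in 17 iterations → in set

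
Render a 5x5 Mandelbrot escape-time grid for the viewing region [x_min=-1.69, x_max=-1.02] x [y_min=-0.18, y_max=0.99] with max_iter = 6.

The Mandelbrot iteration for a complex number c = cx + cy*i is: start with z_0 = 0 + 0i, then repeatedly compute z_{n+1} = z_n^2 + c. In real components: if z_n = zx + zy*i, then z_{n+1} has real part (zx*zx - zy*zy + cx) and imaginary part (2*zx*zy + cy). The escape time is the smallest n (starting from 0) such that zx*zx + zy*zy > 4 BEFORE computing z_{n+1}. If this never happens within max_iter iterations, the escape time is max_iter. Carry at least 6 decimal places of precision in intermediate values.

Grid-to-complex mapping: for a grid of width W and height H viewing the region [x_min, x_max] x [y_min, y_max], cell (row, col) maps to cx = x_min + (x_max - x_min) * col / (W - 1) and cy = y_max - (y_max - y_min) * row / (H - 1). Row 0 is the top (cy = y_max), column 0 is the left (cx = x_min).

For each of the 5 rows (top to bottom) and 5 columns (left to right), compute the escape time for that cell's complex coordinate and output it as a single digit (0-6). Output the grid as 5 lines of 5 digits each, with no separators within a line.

(row=0, col=0): c = -1.6900 + 0.9900i → escape time 2
(row=0, col=1): c = -1.5225 + 0.9900i → escape time 2
(row=0, col=2): c = -1.3550 + 0.9900i → escape time 3
(row=0, col=3): c = -1.1875 + 0.9900i → escape time 3
(row=0, col=4): c = -1.0200 + 0.9900i → escape time 3
(row=1, col=0): c = -1.6900 + 0.6975i → escape time 3
(row=1, col=1): c = -1.5225 + 0.6975i → escape time 3
(row=1, col=2): c = -1.3550 + 0.6975i → escape time 3
(row=1, col=3): c = -1.1875 + 0.6975i → escape time 3
(row=1, col=4): c = -1.0200 + 0.6975i → escape time 4
(row=2, col=0): c = -1.6900 + 0.4050i → escape time 3
(row=2, col=1): c = -1.5225 + 0.4050i → escape time 4
(row=2, col=2): c = -1.3550 + 0.4050i → escape time 5
(row=2, col=3): c = -1.1875 + 0.4050i → escape time 6
(row=2, col=4): c = -1.0200 + 0.4050i → escape time 6
(row=3, col=0): c = -1.6900 + 0.1125i → escape time 5
(row=3, col=1): c = -1.5225 + 0.1125i → escape time 6
(row=3, col=2): c = -1.3550 + 0.1125i → escape time 6
(row=3, col=3): c = -1.1875 + 0.1125i → escape time 6
(row=3, col=4): c = -1.0200 + 0.1125i → escape time 6
(row=4, col=0): c = -1.6900 + -0.1800i → escape time 4
(row=4, col=1): c = -1.5225 + -0.1800i → escape time 5
(row=4, col=2): c = -1.3550 + -0.1800i → escape time 6
(row=4, col=3): c = -1.1875 + -0.1800i → escape time 6
(row=4, col=4): c = -1.0200 + -0.1800i → escape time 6

Answer: 22333
33334
34566
56666
45666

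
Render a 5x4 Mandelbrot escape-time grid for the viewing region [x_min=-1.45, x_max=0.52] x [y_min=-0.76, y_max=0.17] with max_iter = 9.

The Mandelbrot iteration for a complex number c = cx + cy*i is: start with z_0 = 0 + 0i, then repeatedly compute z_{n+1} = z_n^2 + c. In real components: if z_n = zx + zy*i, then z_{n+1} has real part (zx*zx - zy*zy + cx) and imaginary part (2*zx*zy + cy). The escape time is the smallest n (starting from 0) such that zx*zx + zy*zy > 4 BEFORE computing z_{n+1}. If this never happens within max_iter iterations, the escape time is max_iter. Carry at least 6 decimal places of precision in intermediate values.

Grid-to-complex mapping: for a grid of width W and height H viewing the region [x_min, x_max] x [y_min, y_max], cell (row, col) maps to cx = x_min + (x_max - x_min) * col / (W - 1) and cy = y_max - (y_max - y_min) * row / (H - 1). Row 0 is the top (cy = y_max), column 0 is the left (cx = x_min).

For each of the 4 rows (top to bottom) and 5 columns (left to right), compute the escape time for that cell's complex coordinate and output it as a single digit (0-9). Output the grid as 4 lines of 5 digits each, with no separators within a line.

(row=0, col=0): c = -1.4500 + 0.1700i → escape time 6
(row=0, col=1): c = -0.9575 + 0.1700i → escape time 9
(row=0, col=2): c = -0.4650 + 0.1700i → escape time 9
(row=0, col=3): c = 0.0275 + 0.1700i → escape time 9
(row=0, col=4): c = 0.5200 + 0.1700i → escape time 5
(row=1, col=0): c = -1.4500 + -0.1400i → escape time 7
(row=1, col=1): c = -0.9575 + -0.1400i → escape time 9
(row=1, col=2): c = -0.4650 + -0.1400i → escape time 9
(row=1, col=3): c = 0.0275 + -0.1400i → escape time 9
(row=1, col=4): c = 0.5200 + -0.1400i → escape time 5
(row=2, col=0): c = -1.4500 + -0.4500i → escape time 3
(row=2, col=1): c = -0.9575 + -0.4500i → escape time 6
(row=2, col=2): c = -0.4650 + -0.4500i → escape time 9
(row=2, col=3): c = 0.0275 + -0.4500i → escape time 9
(row=2, col=4): c = 0.5200 + -0.4500i → escape time 5
(row=3, col=0): c = -1.4500 + -0.7600i → escape time 3
(row=3, col=1): c = -0.9575 + -0.7600i → escape time 4
(row=3, col=2): c = -0.4650 + -0.7600i → escape time 6
(row=3, col=3): c = 0.0275 + -0.7600i → escape time 9
(row=3, col=4): c = 0.5200 + -0.7600i → escape time 3

Answer: 69995
79995
36995
34693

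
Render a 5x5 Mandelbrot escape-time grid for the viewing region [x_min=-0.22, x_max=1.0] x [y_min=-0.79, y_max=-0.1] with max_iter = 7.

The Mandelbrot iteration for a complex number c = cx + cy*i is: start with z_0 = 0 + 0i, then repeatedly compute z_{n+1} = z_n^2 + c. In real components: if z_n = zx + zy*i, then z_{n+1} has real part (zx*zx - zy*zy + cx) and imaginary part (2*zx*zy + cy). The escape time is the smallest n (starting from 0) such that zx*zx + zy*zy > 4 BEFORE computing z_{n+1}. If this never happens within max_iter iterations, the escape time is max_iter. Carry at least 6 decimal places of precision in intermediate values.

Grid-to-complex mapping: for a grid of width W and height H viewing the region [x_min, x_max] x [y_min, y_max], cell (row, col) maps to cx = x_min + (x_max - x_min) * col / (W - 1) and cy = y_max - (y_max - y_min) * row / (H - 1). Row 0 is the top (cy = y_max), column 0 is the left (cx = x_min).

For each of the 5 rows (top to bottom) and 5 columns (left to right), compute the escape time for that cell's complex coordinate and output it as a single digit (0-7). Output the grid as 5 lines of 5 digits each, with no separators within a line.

(row=0, col=0): c = -0.2200 + -0.1000i → escape time 7
(row=0, col=1): c = 0.0850 + -0.1000i → escape time 7
(row=0, col=2): c = 0.3900 + -0.1000i → escape time 7
(row=0, col=3): c = 0.6950 + -0.1000i → escape time 3
(row=0, col=4): c = 1.0000 + -0.1000i → escape time 2
(row=1, col=0): c = -0.2200 + -0.2725i → escape time 7
(row=1, col=1): c = 0.0850 + -0.2725i → escape time 7
(row=1, col=2): c = 0.3900 + -0.2725i → escape time 7
(row=1, col=3): c = 0.6950 + -0.2725i → escape time 3
(row=1, col=4): c = 1.0000 + -0.2725i → escape time 2
(row=2, col=0): c = -0.2200 + -0.4450i → escape time 7
(row=2, col=1): c = 0.0850 + -0.4450i → escape time 7
(row=2, col=2): c = 0.3900 + -0.4450i → escape time 7
(row=2, col=3): c = 0.6950 + -0.4450i → escape time 3
(row=2, col=4): c = 1.0000 + -0.4450i → escape time 2
(row=3, col=0): c = -0.2200 + -0.6175i → escape time 7
(row=3, col=1): c = 0.0850 + -0.6175i → escape time 7
(row=3, col=2): c = 0.3900 + -0.6175i → escape time 7
(row=3, col=3): c = 0.6950 + -0.6175i → escape time 3
(row=3, col=4): c = 1.0000 + -0.6175i → escape time 2
(row=4, col=0): c = -0.2200 + -0.7900i → escape time 7
(row=4, col=1): c = 0.0850 + -0.7900i → escape time 7
(row=4, col=2): c = 0.3900 + -0.7900i → escape time 4
(row=4, col=3): c = 0.6950 + -0.7900i → escape time 3
(row=4, col=4): c = 1.0000 + -0.7900i → escape time 2

Answer: 77732
77732
77732
77732
77432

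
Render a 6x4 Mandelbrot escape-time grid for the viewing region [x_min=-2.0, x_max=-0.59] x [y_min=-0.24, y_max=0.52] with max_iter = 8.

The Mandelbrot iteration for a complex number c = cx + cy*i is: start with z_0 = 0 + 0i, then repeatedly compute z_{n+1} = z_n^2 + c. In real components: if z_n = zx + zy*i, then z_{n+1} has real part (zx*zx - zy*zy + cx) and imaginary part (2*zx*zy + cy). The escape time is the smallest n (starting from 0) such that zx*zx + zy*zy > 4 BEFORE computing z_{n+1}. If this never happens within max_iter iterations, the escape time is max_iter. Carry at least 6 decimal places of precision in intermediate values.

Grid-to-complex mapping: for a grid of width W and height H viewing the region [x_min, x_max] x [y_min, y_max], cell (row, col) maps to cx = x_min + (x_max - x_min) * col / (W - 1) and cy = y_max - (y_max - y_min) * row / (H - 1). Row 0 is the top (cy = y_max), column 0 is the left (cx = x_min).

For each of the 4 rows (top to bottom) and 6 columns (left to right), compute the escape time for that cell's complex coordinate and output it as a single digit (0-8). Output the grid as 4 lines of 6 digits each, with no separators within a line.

(row=0, col=0): c = -2.0000 + 0.5200i → escape time 1
(row=0, col=1): c = -1.7180 + 0.5200i → escape time 3
(row=0, col=2): c = -1.4360 + 0.5200i → escape time 3
(row=0, col=3): c = -1.1540 + 0.5200i → escape time 5
(row=0, col=4): c = -0.8720 + 0.5200i → escape time 5
(row=0, col=5): c = -0.5900 + 0.5200i → escape time 8
(row=1, col=0): c = -2.0000 + 0.2667i → escape time 1
(row=1, col=1): c = -1.7180 + 0.2667i → escape time 4
(row=1, col=2): c = -1.4360 + 0.2667i → escape time 5
(row=1, col=3): c = -1.1540 + 0.2667i → escape time 8
(row=1, col=4): c = -0.8720 + 0.2667i → escape time 8
(row=1, col=5): c = -0.5900 + 0.2667i → escape time 8
(row=2, col=0): c = -2.0000 + 0.0133i → escape time 1
(row=2, col=1): c = -1.7180 + 0.0133i → escape time 8
(row=2, col=2): c = -1.4360 + 0.0133i → escape time 8
(row=2, col=3): c = -1.1540 + 0.0133i → escape time 8
(row=2, col=4): c = -0.8720 + 0.0133i → escape time 8
(row=2, col=5): c = -0.5900 + 0.0133i → escape time 8
(row=3, col=0): c = -2.0000 + -0.2400i → escape time 1
(row=3, col=1): c = -1.7180 + -0.2400i → escape time 4
(row=3, col=2): c = -1.4360 + -0.2400i → escape time 5
(row=3, col=3): c = -1.1540 + -0.2400i → escape time 8
(row=3, col=4): c = -0.8720 + -0.2400i → escape time 8
(row=3, col=5): c = -0.5900 + -0.2400i → escape time 8

Answer: 133558
145888
188888
145888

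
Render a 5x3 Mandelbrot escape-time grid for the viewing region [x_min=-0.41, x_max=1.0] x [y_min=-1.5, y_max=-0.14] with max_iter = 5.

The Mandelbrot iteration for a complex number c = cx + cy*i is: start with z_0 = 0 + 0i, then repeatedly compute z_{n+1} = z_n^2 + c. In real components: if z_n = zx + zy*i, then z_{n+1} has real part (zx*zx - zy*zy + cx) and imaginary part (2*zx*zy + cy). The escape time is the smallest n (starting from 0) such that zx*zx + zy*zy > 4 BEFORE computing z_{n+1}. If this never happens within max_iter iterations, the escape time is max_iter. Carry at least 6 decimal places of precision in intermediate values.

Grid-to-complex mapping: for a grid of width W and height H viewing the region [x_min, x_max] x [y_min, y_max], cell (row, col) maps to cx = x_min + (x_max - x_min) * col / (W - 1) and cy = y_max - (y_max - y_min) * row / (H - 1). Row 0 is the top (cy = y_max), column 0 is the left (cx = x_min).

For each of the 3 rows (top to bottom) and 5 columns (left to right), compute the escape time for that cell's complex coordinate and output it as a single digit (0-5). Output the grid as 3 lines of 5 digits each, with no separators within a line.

Answer: 55542
55432
22222

Derivation:
(row=0, col=0): c = -0.4100 + -0.1400i → escape time 5
(row=0, col=1): c = -0.0575 + -0.1400i → escape time 5
(row=0, col=2): c = 0.2950 + -0.1400i → escape time 5
(row=0, col=3): c = 0.6475 + -0.1400i → escape time 4
(row=0, col=4): c = 1.0000 + -0.1400i → escape time 2
(row=1, col=0): c = -0.4100 + -0.8200i → escape time 5
(row=1, col=1): c = -0.0575 + -0.8200i → escape time 5
(row=1, col=2): c = 0.2950 + -0.8200i → escape time 4
(row=1, col=3): c = 0.6475 + -0.8200i → escape time 3
(row=1, col=4): c = 1.0000 + -0.8200i → escape time 2
(row=2, col=0): c = -0.4100 + -1.5000i → escape time 2
(row=2, col=1): c = -0.0575 + -1.5000i → escape time 2
(row=2, col=2): c = 0.2950 + -1.5000i → escape time 2
(row=2, col=3): c = 0.6475 + -1.5000i → escape time 2
(row=2, col=4): c = 1.0000 + -1.5000i → escape time 2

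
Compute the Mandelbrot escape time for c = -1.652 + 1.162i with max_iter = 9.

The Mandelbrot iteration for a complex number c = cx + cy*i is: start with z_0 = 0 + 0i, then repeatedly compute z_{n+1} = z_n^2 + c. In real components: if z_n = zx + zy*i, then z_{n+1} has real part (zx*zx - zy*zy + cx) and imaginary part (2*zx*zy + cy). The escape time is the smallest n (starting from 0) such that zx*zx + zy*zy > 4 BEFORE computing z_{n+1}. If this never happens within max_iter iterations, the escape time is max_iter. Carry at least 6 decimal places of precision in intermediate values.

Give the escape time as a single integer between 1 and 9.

z_0 = 0 + 0i, c = -1.6520 + 1.1620i
Iter 1: z = -1.6520 + 1.1620i, |z|^2 = 4.0793
Escaped at iteration 1

Answer: 1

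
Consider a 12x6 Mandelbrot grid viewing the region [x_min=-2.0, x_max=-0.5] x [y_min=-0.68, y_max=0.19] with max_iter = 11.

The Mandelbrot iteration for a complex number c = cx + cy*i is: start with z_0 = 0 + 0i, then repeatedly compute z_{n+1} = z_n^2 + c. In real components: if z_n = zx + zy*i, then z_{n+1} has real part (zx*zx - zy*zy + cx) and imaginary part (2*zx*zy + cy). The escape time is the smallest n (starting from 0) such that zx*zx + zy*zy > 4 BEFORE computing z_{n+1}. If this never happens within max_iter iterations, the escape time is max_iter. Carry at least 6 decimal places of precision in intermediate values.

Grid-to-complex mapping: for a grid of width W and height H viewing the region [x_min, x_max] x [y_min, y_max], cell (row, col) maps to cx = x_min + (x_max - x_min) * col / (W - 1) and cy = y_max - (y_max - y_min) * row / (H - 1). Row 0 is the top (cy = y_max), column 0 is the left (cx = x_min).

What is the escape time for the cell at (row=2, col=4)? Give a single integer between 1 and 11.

z_0 = 0 + 0i, c = -1.4545 + -0.1580i
Iter 1: z = -1.4545 + -0.1580i, |z|^2 = 2.1407
Iter 2: z = 0.6362 + 0.3016i, |z|^2 = 0.4957
Iter 3: z = -1.1408 + 0.2258i, |z|^2 = 1.3524
Iter 4: z = -0.2041 + -0.6732i, |z|^2 = 0.4948
Iter 5: z = -1.8660 + 0.1168i, |z|^2 = 3.4958
Iter 6: z = 2.0139 + -0.5940i, |z|^2 = 4.4087
Escaped at iteration 6

Answer: 6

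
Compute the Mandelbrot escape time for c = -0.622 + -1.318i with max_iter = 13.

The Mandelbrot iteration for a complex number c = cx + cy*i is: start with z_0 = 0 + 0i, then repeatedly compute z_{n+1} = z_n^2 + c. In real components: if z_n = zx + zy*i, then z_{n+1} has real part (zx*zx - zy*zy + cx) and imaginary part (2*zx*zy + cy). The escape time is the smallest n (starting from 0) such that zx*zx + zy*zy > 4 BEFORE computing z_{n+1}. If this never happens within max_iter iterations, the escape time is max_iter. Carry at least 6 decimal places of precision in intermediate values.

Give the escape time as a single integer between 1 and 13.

Answer: 3

Derivation:
z_0 = 0 + 0i, c = -0.6220 + -1.3180i
Iter 1: z = -0.6220 + -1.3180i, |z|^2 = 2.1240
Iter 2: z = -1.9722 + 0.3216i, |z|^2 = 3.9932
Iter 3: z = 3.1643 + -2.5865i, |z|^2 = 16.7029
Escaped at iteration 3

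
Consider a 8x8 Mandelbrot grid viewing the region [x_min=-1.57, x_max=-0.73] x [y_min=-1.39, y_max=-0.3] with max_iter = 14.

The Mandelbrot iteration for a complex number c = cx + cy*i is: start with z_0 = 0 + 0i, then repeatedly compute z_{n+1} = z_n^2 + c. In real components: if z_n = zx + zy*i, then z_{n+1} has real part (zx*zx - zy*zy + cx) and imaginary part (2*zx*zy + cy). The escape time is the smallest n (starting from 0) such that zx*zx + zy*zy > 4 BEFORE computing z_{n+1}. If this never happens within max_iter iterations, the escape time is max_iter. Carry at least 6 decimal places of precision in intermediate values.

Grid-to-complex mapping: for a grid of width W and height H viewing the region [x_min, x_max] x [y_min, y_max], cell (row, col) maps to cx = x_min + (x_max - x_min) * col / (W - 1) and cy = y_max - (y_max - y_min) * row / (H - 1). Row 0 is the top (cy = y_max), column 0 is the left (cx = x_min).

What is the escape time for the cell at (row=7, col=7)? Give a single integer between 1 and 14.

z_0 = 0 + 0i, c = -0.7300 + -1.3900i
Iter 1: z = -0.7300 + -1.3900i, |z|^2 = 2.4650
Iter 2: z = -2.1292 + 0.6394i, |z|^2 = 4.9423
Escaped at iteration 2

Answer: 2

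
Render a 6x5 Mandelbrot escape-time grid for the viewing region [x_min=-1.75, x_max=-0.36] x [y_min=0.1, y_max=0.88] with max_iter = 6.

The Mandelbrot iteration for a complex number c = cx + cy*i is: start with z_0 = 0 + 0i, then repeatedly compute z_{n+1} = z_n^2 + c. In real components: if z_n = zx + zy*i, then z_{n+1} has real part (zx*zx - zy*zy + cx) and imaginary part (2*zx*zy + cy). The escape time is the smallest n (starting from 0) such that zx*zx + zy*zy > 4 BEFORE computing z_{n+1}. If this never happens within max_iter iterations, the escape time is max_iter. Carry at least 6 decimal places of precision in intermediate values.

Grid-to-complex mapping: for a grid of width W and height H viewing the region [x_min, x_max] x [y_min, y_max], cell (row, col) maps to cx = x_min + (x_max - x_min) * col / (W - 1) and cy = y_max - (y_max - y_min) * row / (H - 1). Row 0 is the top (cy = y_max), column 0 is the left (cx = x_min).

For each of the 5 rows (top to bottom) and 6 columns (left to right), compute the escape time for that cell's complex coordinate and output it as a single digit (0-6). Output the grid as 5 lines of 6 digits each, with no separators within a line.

Answer: 233345
333466
335566
456666
466666

Derivation:
(row=0, col=0): c = -1.7500 + 0.8800i → escape time 2
(row=0, col=1): c = -1.4720 + 0.8800i → escape time 3
(row=0, col=2): c = -1.1940 + 0.8800i → escape time 3
(row=0, col=3): c = -0.9160 + 0.8800i → escape time 3
(row=0, col=4): c = -0.6380 + 0.8800i → escape time 4
(row=0, col=5): c = -0.3600 + 0.8800i → escape time 5
(row=1, col=0): c = -1.7500 + 0.6850i → escape time 3
(row=1, col=1): c = -1.4720 + 0.6850i → escape time 3
(row=1, col=2): c = -1.1940 + 0.6850i → escape time 3
(row=1, col=3): c = -0.9160 + 0.6850i → escape time 4
(row=1, col=4): c = -0.6380 + 0.6850i → escape time 6
(row=1, col=5): c = -0.3600 + 0.6850i → escape time 6
(row=2, col=0): c = -1.7500 + 0.4900i → escape time 3
(row=2, col=1): c = -1.4720 + 0.4900i → escape time 3
(row=2, col=2): c = -1.1940 + 0.4900i → escape time 5
(row=2, col=3): c = -0.9160 + 0.4900i → escape time 5
(row=2, col=4): c = -0.6380 + 0.4900i → escape time 6
(row=2, col=5): c = -0.3600 + 0.4900i → escape time 6
(row=3, col=0): c = -1.7500 + 0.2950i → escape time 4
(row=3, col=1): c = -1.4720 + 0.2950i → escape time 5
(row=3, col=2): c = -1.1940 + 0.2950i → escape time 6
(row=3, col=3): c = -0.9160 + 0.2950i → escape time 6
(row=3, col=4): c = -0.6380 + 0.2950i → escape time 6
(row=3, col=5): c = -0.3600 + 0.2950i → escape time 6
(row=4, col=0): c = -1.7500 + 0.1000i → escape time 4
(row=4, col=1): c = -1.4720 + 0.1000i → escape time 6
(row=4, col=2): c = -1.1940 + 0.1000i → escape time 6
(row=4, col=3): c = -0.9160 + 0.1000i → escape time 6
(row=4, col=4): c = -0.6380 + 0.1000i → escape time 6
(row=4, col=5): c = -0.3600 + 0.1000i → escape time 6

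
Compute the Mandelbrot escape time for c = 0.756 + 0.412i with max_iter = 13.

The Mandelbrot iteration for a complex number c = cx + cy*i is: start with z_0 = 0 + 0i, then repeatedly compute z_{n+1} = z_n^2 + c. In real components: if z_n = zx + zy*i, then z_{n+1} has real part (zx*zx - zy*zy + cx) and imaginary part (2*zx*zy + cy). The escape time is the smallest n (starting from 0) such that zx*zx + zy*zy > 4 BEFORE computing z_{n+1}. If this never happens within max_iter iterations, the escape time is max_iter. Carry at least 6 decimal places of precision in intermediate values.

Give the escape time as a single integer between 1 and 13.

Answer: 3

Derivation:
z_0 = 0 + 0i, c = 0.7560 + 0.4120i
Iter 1: z = 0.7560 + 0.4120i, |z|^2 = 0.7413
Iter 2: z = 1.1578 + 1.0349i, |z|^2 = 2.4116
Iter 3: z = 1.0254 + 2.8085i, |z|^2 = 8.9391
Escaped at iteration 3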